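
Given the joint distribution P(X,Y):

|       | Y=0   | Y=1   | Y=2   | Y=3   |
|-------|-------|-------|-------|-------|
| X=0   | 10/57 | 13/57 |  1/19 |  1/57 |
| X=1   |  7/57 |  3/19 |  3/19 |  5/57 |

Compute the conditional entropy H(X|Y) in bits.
0.9074 bits

H(X|Y) = H(X,Y) - H(Y)

H(X,Y) = -Σ_{x,y} P(x,y) log₂ P(x,y). Per-cell terms -P(x,y)·log₂P(x,y):
  X=0: 0.440520, 0.486348, 0.223575, 0.102331
  X=1: 0.371557, 0.420468, 0.420468, 0.307979
Sum of the 8 terms: H(X,Y) = 2.77325 bits

Marginal of Y (column sums):
  P(Y=0) = 10/57 + 7/57 = 17/57
  P(Y=1) = 13/57 + 3/19 = 22/57
  P(Y=2) = 1/19 + 3/19 = 4/19
  P(Y=3) = 1/57 + 5/57 = 2/19
H(Y) = -[(17/57)·log₂(17/57) + (22/57)·log₂(22/57) + (4/19)·log₂(4/19) + (2/19)·log₂(2/19)]
  = 0.520566 + 0.530107 + 0.473248 + 0.341887 = 1.86581 bits

H(X|Y) = H(X,Y) - H(Y) = 2.77325 - 1.86581 = 0.9074 bits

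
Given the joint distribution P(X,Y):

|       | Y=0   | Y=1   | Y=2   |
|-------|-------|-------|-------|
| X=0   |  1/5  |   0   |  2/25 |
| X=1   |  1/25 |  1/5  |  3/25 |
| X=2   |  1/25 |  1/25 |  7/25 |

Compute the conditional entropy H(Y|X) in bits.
1.0834 bits

H(Y|X) = H(X,Y) - H(X)

H(X,Y) = -Σ_{x,y} P(x,y) log₂ P(x,y). Per-cell terms -P(x,y)·log₂P(x,y):
  X=0: 0.464386, 0.000000, 0.291508
  X=1: 0.185754, 0.464386, 0.367067
  X=2: 0.185754, 0.185754, 0.514220
  (cells with P = 0 contribute 0)
Sum of the 9 terms: H(X,Y) = 2.65883 bits

Marginal of X (row sums):
  P(X=0) = 1/5 + 0 + 2/25 = 7/25
  P(X=1) = 1/25 + 1/5 + 3/25 = 9/25
  P(X=2) = 1/25 + 1/25 + 7/25 = 9/25
H(X) = -[(7/25)·log₂(7/25) + (9/25)·log₂(9/25) + (9/25)·log₂(9/25)]
  = 0.514220 + 0.530615 + 0.530615 = 1.57545 bits

H(Y|X) = H(X,Y) - H(X) = 2.65883 - 1.57545 = 1.0834 bits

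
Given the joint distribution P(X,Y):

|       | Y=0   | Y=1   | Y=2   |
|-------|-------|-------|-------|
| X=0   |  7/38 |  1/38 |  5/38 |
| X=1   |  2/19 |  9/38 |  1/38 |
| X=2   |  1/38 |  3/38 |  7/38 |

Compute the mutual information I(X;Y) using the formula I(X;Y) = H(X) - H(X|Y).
0.3401 bits

I(X;Y) = H(X) - H(X|Y)

Marginal of X (row sums):
  P(X=0) = 7/38 + 1/38 + 5/38 = 13/38
  P(X=1) = 2/19 + 9/38 + 1/38 = 7/19
  P(X=2) = 1/38 + 3/38 + 7/38 = 11/38
H(X) = -[(13/38)·log₂(13/38) + (7/19)·log₂(7/19) + (11/38)·log₂(11/38)]
  = 0.52940 + 0.53074 + 0.51772 = 1.57786 bits

Marginal of Y (column sums):
  P(Y=0) = 7/38 + 2/19 + 1/38 = 6/19
  P(Y=1) = 1/38 + 9/38 + 3/38 = 13/38
  P(Y=2) = 5/38 + 1/38 + 7/38 = 13/38
H(X|Y) = Σ_y P(y)·H(X|Y=y):
  Y=0: P(Y=0) = 6/19, P(X|Y=0) = (7/12, 1/3, 1/12) → H(X|Y=0) = 1.28067
  Y=1: P(Y=1) = 13/38, P(X|Y=1) = (1/13, 9/13, 3/13) → H(X|Y=1) = 1.14012
  Y=2: P(Y=2) = 13/38, P(X|Y=2) = (5/13, 1/13, 7/13) → H(X|Y=2) = 1.29574
H(X|Y) = (6/19)·1.28067 + (13/38)·1.14012 + (13/38)·1.29574 = 1.23774 bits

I(X;Y) = H(X) - H(X|Y) = 1.57786 - 1.23774 = 0.3401 bits

Cross-check via I(X;Y) = H(X) + H(Y) - H(X,Y): computing H(Y) from the column sums and H(X,Y) from the 9 cells in the same way gives H(Y) = 1.58395 bits and H(X,Y) = 2.82170 bits, so
I(X;Y) = 1.57786 + 1.58395 - 2.82170 = 0.3401 bits ✓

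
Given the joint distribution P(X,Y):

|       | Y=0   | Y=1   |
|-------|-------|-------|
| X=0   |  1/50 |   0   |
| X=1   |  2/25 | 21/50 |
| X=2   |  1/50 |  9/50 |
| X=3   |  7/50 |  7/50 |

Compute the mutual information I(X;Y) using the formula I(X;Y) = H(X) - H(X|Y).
0.1358 bits

I(X;Y) = H(X) - H(X|Y)

Marginal of X (row sums):
  P(X=0) = 1/50 + 0 = 1/50
  P(X=1) = 2/25 + 21/50 = 1/2
  P(X=2) = 1/50 + 9/50 = 1/5
  P(X=3) = 7/50 + 7/50 = 7/25
H(X) = -[(1/50)·log₂(1/50) + (1/2)·log₂(1/2) + (1/5)·log₂(1/5) + (7/25)·log₂(7/25)]
  = 0.1129 + 0.5000 + 0.4644 + 0.5142 = 1.5915 bits

Marginal of Y (column sums):
  P(Y=0) = 1/50 + 2/25 + 1/50 + 7/50 = 13/50
  P(Y=1) = 0 + 21/50 + 9/50 + 7/50 = 37/50
H(X|Y) = Σ_y P(y)·H(X|Y=y):
  Y=0: P(Y=0) = 13/50, P(X|Y=0) = (1/13, 4/13, 1/13, 7/13) → H(X|Y=0) = 1.5734
  Y=1: P(Y=1) = 37/50, P(X|Y=1) = (0, 21/37, 9/37, 7/37) → H(X|Y=1) = 1.4143
H(X|Y) = (13/50)·1.5734 + (37/50)·1.4143 = 1.4557 bits

I(X;Y) = H(X) - H(X|Y) = 1.5915 - 1.4557 = 0.1358 bits

Cross-check via I(X;Y) = H(X) + H(Y) - H(X,Y): computing H(Y) from the column sums and H(X,Y) from the 8 cells in the same way gives H(Y) = 0.8267 bits and H(X,Y) = 2.2824 bits, so
I(X;Y) = 1.5915 + 0.8267 - 2.2824 = 0.1358 bits ✓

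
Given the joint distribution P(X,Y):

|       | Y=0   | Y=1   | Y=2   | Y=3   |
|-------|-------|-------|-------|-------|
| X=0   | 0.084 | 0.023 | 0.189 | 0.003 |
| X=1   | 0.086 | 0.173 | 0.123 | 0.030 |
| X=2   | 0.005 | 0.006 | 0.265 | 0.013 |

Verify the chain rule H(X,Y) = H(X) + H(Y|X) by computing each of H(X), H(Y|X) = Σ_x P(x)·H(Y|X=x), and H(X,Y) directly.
H(X) = 1.5654 bits, H(Y|X) = 1.2769 bits, H(X,Y) = 2.8423 bits

Marginal of X (row sums):
  P(X=0) = 0.084 + 0.023 + 0.189 + 0.003 = 0.299
  P(X=1) = 0.086 + 0.173 + 0.123 + 0.030 = 0.412
  P(X=2) = 0.005 + 0.006 + 0.265 + 0.013 = 0.289
H(X) = -[0.299·log₂(0.299) + 0.412·log₂(0.412) + 0.289·log₂(0.289)]
  = 0.52079 + 0.52706 + 0.51756 = 1.5654 bits

H(Y|X) = Σ_x P(x)·H(Y|X=x):
  X=0: P(X=0) = 0.299, P(Y|X=0) = (84/299, 1/13, 189/299, 3/299) → H(Y|X=0) = 1.28415
  X=1: P(X=1) = 0.412, P(Y|X=1) = (43/206, 173/412, 123/412, 15/206) → H(Y|X=1) = 1.79333
  X=2: P(X=2) = 0.289, P(Y|X=2) = (5/289, 6/289, 265/289, 13/289) → H(Y|X=2) = 0.53328
H(Y|X) = 0.299·1.28415 + 0.412·1.79333 + 0.289·0.53328 = 1.2769 bits

H(X,Y) = -Σ_{x,y} P(x,y) log₂ P(x,y). Per-cell terms -P(x,y)·log₂P(x,y):
  X=0: 0.30017, 0.12517, 0.45427, 0.02514
  X=1: 0.30440, 0.43789, 0.37186, 0.15177
  X=2: 0.03822, 0.04428, 0.50772, 0.08145
Sum of the 12 terms: H(X,Y) = 2.8423 bits

Chain rule check:
  H(X) + H(Y|X) = 1.5654 + 1.2769 = 2.8423 bits
  H(X,Y) = 2.8423 bits
✓ Chain rule verified.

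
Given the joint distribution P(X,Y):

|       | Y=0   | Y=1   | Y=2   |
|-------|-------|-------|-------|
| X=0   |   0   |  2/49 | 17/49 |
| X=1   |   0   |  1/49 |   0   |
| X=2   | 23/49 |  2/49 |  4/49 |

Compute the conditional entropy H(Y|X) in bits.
0.7360 bits

H(Y|X) = H(X,Y) - H(X)

H(X,Y) = -Σ_{x,y} P(x,y) log₂ P(x,y). Per-cell terms -P(x,y)·log₂P(x,y):
  X=0: 0.00000, 0.18836, 0.52986
  X=1: 0.00000, 0.11459, 0.00000
  X=2: 0.51217, 0.18836, 0.29508
  (cells with P = 0 contribute 0)
Sum of the 9 terms: H(X,Y) = 1.8284 bits

Marginal of X (row sums):
  P(X=0) = 0 + 2/49 + 17/49 = 19/49
  P(X=1) = 0 + 1/49 + 0 = 1/49
  P(X=2) = 23/49 + 2/49 + 4/49 = 29/49
H(X) = -[(19/49)·log₂(19/49) + (1/49)·log₂(1/49) + (29/49)·log₂(29/49)]
  = 0.52998 + 0.11459 + 0.44786 = 1.0924 bits

H(Y|X) = H(X,Y) - H(X) = 1.8284 - 1.0924 = 0.7360 bits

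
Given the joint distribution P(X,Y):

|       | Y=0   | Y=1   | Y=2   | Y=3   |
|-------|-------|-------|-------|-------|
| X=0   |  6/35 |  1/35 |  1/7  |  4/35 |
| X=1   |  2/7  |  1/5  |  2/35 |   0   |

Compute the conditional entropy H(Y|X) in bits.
1.5634 bits

H(Y|X) = H(X,Y) - H(X)

H(X,Y) = -Σ_{x,y} P(x,y) log₂ P(x,y). Per-cell terms -P(x,y)·log₂P(x,y):
  X=0: 0.43617, 0.14655, 0.40105, 0.35763
  X=1: 0.51639, 0.46439, 0.23596, 0.00000
  (cells with P = 0 contribute 0)
Sum of the 8 terms: H(X,Y) = 2.5581 bits

Marginal of X (row sums):
  P(X=0) = 6/35 + 1/35 + 1/7 + 4/35 = 16/35
  P(X=1) = 2/7 + 1/5 + 2/35 + 0 = 19/35
H(X) = -[(16/35)·log₂(16/35) + (19/35)·log₂(19/35)]
  = 0.51624 + 0.47845 = 0.9947 bits

H(Y|X) = H(X,Y) - H(X) = 2.5581 - 0.9947 = 1.5634 bits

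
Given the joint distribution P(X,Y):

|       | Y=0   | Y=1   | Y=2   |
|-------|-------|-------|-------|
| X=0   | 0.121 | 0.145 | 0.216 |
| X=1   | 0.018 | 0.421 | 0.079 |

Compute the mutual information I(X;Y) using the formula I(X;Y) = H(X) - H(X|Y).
0.2098 bits

I(X;Y) = H(X) - H(X|Y)

Marginal of X (row sums):
  P(X=0) = 0.121 + 0.145 + 0.216 = 0.482
  P(X=1) = 0.018 + 0.421 + 0.079 = 0.518
H(X) = -[0.482·log₂(0.482) + 0.518·log₂(0.518)]
  = 0.507495 + 0.491570 = 0.999065 bits

Marginal of Y (column sums):
  P(Y=0) = 0.121 + 0.018 = 0.139
  P(Y=1) = 0.145 + 0.421 = 0.566
  P(Y=2) = 0.216 + 0.079 = 0.295
H(X|Y) = Σ_y P(y)·H(X|Y=y):
  Y=0: P(Y=0) = 0.139, P(X|Y=0) = (121/139, 18/139) → H(X|Y=0) = 0.556055
  Y=1: P(Y=1) = 0.566, P(X|Y=1) = (145/566, 421/566) → H(X|Y=1) = 0.820933
  Y=2: P(Y=2) = 0.295, P(X|Y=2) = (216/295, 79/295) → H(X|Y=2) = 0.838285
H(X|Y) = 0.139·0.556055 + 0.566·0.820933 + 0.295·0.838285 = 0.789234 bits

I(X;Y) = H(X) - H(X|Y) = 0.999065 - 0.789234 = 0.2098 bits

Cross-check via I(X;Y) = H(X) + H(Y) - H(X,Y): computing H(Y) from the column sums and H(X,Y) from the 6 cells in the same way gives H(Y) = 1.380026 bits and H(X,Y) = 2.169260 bits, so
I(X;Y) = 0.999065 + 1.380026 - 2.169260 = 0.2098 bits ✓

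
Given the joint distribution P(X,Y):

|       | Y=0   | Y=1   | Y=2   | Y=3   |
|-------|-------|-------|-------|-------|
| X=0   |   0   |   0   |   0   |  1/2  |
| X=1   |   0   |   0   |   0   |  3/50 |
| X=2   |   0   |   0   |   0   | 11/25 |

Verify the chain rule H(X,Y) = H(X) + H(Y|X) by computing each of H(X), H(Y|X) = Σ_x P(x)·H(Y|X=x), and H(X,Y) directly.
H(X) = 1.2647 bits, H(Y|X) = 0.0000 bits, H(X,Y) = 1.2647 bits

Marginal of X (row sums):
  P(X=0) = 0 + 0 + 0 + 1/2 = 1/2
  P(X=1) = 0 + 0 + 0 + 3/50 = 3/50
  P(X=2) = 0 + 0 + 0 + 11/25 = 11/25
H(X) = -[(1/2)·log₂(1/2) + (3/50)·log₂(3/50) + (11/25)·log₂(11/25)]
  = 0.50000 + 0.24353 + 0.52115 = 1.2647 bits

H(Y|X) = Σ_x P(x)·H(Y|X=x):
  X=0: P(X=0) = 1/2, P(Y|X=0) = (0, 0, 0, 1) → H(Y|X=0) = 0.00000
  X=1: P(X=1) = 3/50, P(Y|X=1) = (0, 0, 0, 1) → H(Y|X=1) = 0.00000
  X=2: P(X=2) = 11/25, P(Y|X=2) = (0, 0, 0, 1) → H(Y|X=2) = 0.00000
H(Y|X) = (1/2)·0.00000 + (3/50)·0.00000 + (11/25)·0.00000 = 0.0000 bits

H(X,Y) = -Σ_{x,y} P(x,y) log₂ P(x,y). Per-cell terms -P(x,y)·log₂P(x,y):
  X=0: 0.00000, 0.00000, 0.00000, 0.50000
  X=1: 0.00000, 0.00000, 0.00000, 0.24353
  X=2: 0.00000, 0.00000, 0.00000, 0.52115
  (cells with P = 0 contribute 0)
Sum of the 12 terms: H(X,Y) = 1.2647 bits

Chain rule check:
  H(X) + H(Y|X) = 1.2647 + 0.0000 = 1.2647 bits
  H(X,Y) = 1.2647 bits
✓ Chain rule verified.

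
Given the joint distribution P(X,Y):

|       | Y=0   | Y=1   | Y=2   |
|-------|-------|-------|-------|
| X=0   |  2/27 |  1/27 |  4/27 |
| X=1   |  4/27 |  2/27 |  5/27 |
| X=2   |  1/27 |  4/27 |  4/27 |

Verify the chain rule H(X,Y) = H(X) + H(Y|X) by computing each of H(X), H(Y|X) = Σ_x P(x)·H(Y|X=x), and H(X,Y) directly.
H(X) = 1.5610 bits, H(Y|X) = 1.4306 bits, H(X,Y) = 2.9916 bits

Marginal of X (row sums):
  P(X=0) = 2/27 + 1/27 + 4/27 = 7/27
  P(X=1) = 4/27 + 2/27 + 5/27 = 11/27
  P(X=2) = 1/27 + 4/27 + 4/27 = 1/3
H(X) = -[(7/27)·log₂(7/27) + (11/27)·log₂(11/27) + (1/3)·log₂(1/3)]
  = 0.50492 + 0.52778 + 0.52832 = 1.5610 bits

H(Y|X) = Σ_x P(x)·H(Y|X=x):
  X=0: P(X=0) = 7/27, P(Y|X=0) = (2/7, 1/7, 4/7) → H(Y|X=0) = 1.37878
  X=1: P(X=1) = 11/27, P(Y|X=1) = (4/11, 2/11, 5/11) → H(Y|X=1) = 1.49492
  X=2: P(X=2) = 1/3, P(Y|X=2) = (1/9, 4/9, 4/9) → H(Y|X=2) = 1.39215
H(Y|X) = (7/27)·1.37878 + (11/27)·1.49492 + (1/3)·1.39215 = 1.4306 bits

H(X,Y) = -Σ_{x,y} P(x,y) log₂ P(x,y). Per-cell terms -P(x,y)·log₂P(x,y):
  X=0: 0.27814, 0.17611, 0.40813
  X=1: 0.40813, 0.27814, 0.45055
  X=2: 0.17611, 0.40813, 0.40813
Sum of the 9 terms: H(X,Y) = 2.9916 bits

Chain rule check:
  H(X) + H(Y|X) = 1.5610 + 1.4306 = 2.9916 bits
  H(X,Y) = 2.9916 bits
✓ Chain rule verified.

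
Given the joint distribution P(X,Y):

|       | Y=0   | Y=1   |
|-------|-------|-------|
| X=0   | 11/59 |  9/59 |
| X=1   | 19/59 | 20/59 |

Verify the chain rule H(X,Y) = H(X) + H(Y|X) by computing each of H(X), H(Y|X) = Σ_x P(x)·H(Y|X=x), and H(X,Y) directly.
H(X) = 0.9238 bits, H(Y|X) = 0.9972 bits, H(X,Y) = 1.9211 bits

Marginal of X (row sums):
  P(X=0) = 11/59 + 9/59 = 20/59
  P(X=1) = 19/59 + 20/59 = 39/59
H(X) = -[(20/59)·log₂(20/59) + (39/59)·log₂(39/59)]
  = 0.529056 + 0.394786 = 0.9238 bits

H(Y|X) = Σ_x P(x)·H(Y|X=x):
  X=0: P(X=0) = 20/59, P(Y|X=0) = (11/20, 9/20) → H(Y|X=0) = 0.992774
  X=1: P(X=1) = 39/59, P(Y|X=1) = (19/39, 20/39) → H(Y|X=1) = 0.999526
H(Y|X) = (20/59)·0.992774 + (39/59)·0.999526 = 0.9972 bits

H(X,Y) = -Σ_{x,y} P(x,y) log₂ P(x,y). Per-cell terms -P(x,y)·log₂P(x,y):
  X=0: 0.451785, 0.413804
  X=1: 0.526434, 0.529056
Sum of the 4 terms: H(X,Y) = 1.9211 bits

Chain rule check:
  H(X) + H(Y|X) = 0.9238 + 0.9972 = 1.9210 bits
  H(X,Y) = 1.9211 bits
✓ Chain rule verified (Δ = 0.0001 is 4-dp rounding noise: each of the three values was rounded independently).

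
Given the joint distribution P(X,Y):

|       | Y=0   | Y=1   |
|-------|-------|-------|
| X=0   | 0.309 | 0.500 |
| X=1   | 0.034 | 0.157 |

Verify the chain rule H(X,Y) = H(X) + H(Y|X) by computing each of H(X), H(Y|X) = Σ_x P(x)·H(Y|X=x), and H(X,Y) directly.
H(X) = 0.7036 bits, H(Y|X) = 0.9052 bits, H(X,Y) = 1.6088 bits

Marginal of X (row sums):
  P(X=0) = 0.309 + 0.500 = 0.809
  P(X=1) = 0.034 + 0.157 = 0.191
H(X) = -[0.809·log₂(0.809) + 0.191·log₂(0.191)]
  = 0.2474 + 0.4562 = 0.7036 bits

H(Y|X) = Σ_x P(x)·H(Y|X=x):
  X=0: P(X=0) = 0.809, P(Y|X=0) = (309/809, 500/809) → H(Y|X=0) = 0.9594
  X=1: P(X=1) = 0.191, P(Y|X=1) = (34/191, 157/191) → H(Y|X=1) = 0.6757
H(Y|X) = 0.809·0.9594 + 0.191·0.6757 = 0.9052 bits

H(X,Y) = -Σ_{x,y} P(x,y) log₂ P(x,y). Per-cell terms -P(x,y)·log₂P(x,y):
  X=0: 0.5235, 0.5000
  X=1: 0.1659, 0.4194
Sum of the 4 terms: H(X,Y) = 1.6088 bits

Chain rule check:
  H(X) + H(Y|X) = 0.7036 + 0.9052 = 1.6088 bits
  H(X,Y) = 1.6088 bits
✓ Chain rule verified.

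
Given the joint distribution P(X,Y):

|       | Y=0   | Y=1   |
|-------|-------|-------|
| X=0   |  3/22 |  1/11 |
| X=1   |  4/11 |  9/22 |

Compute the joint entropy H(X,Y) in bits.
1.7647 bits

H(X,Y) = -Σ_{x,y} P(x,y) log₂ P(x,y). Per-cell terms -P(x,y)·log₂P(x,y):
  X=0: 0.3920, 0.3145
  X=1: 0.5307, 0.5275
Sum of the 4 terms: H(X,Y) = 1.7647 bits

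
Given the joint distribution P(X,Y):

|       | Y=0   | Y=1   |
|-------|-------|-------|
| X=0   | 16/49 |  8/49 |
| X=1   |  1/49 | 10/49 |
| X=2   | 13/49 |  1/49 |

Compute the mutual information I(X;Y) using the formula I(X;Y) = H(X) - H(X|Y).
0.3088 bits

I(X;Y) = H(X) - H(X|Y)

Marginal of X (row sums):
  P(X=0) = 16/49 + 8/49 = 24/49
  P(X=1) = 1/49 + 10/49 = 11/49
  P(X=2) = 13/49 + 1/49 = 2/7
H(X) = -[(24/49)·log₂(24/49) + (11/49)·log₂(11/49) + (2/7)·log₂(2/7)]
  = 0.50437 + 0.48384 + 0.51639 = 1.5046 bits

Marginal of Y (column sums):
  P(Y=0) = 16/49 + 1/49 + 13/49 = 30/49
  P(Y=1) = 8/49 + 10/49 + 1/49 = 19/49
H(X|Y) = Σ_y P(y)·H(X|Y=y):
  Y=0: P(Y=0) = 30/49, P(X|Y=0) = (8/15, 1/30, 13/30) → H(X|Y=0) = 1.17003
  Y=1: P(Y=1) = 19/49, P(X|Y=1) = (8/19, 10/19, 1/19) → H(X|Y=1) = 1.23639
H(X|Y) = (30/49)·1.17003 + (19/49)·1.23639 = 1.1958 bits

I(X;Y) = H(X) - H(X|Y) = 1.5046 - 1.1958 = 0.3088 bits

Cross-check via I(X;Y) = H(X) + H(Y) - H(X,Y): computing H(Y) from the column sums and H(X,Y) from the 6 cells in the same way gives H(Y) = 0.9633 bits and H(X,Y) = 2.1591 bits, so
I(X;Y) = 1.5046 + 0.9633 - 2.1591 = 0.3088 bits ✓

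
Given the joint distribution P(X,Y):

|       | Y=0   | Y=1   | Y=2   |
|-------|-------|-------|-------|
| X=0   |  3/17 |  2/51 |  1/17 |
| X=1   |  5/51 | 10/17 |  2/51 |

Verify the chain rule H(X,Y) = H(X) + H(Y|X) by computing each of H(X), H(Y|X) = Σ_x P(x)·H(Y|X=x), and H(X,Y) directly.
H(X) = 0.8479 bits, H(Y|X) = 0.9795 bits, H(X,Y) = 1.8273 bits

Marginal of X (row sums):
  P(X=0) = 3/17 + 2/51 + 1/17 = 14/51
  P(X=1) = 5/51 + 10/17 + 2/51 = 37/51
H(X) = -[(14/51)·log₂(14/51) + (37/51)·log₂(37/51)]
  = 0.51198 + 0.33588 = 0.8479 bits

H(Y|X) = Σ_x P(x)·H(Y|X=x):
  X=0: P(X=0) = 14/51, P(Y|X=0) = (9/14, 1/7, 3/14) → H(Y|X=0) = 1.28705
  X=1: P(X=1) = 37/51, P(Y|X=1) = (5/37, 30/37, 2/37) → H(Y|X=1) = 0.86307
H(Y|X) = (14/51)·1.28705 + (37/51)·0.86307 = 0.9795 bits

H(X,Y) = -Σ_{x,y} P(x,y) log₂ P(x,y). Per-cell terms -P(x,y)·log₂P(x,y):
  X=0: 0.44162, 0.18323, 0.24044
  X=1: 0.32848, 0.45031, 0.18323
Sum of the 6 terms: H(X,Y) = 1.8273 bits

Chain rule check:
  H(X) + H(Y|X) = 0.8479 + 0.9795 = 1.8274 bits
  H(X,Y) = 1.8273 bits
✓ Chain rule verified (Δ = 0.0001 is 4-dp rounding noise: each of the three values was rounded independently).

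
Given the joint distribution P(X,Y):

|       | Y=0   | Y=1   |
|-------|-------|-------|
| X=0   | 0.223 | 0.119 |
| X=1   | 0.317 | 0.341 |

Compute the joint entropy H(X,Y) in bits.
1.9029 bits

H(X,Y) = -Σ_{x,y} P(x,y) log₂ P(x,y). Per-cell terms -P(x,y)·log₂P(x,y):
  X=0: 0.4828, 0.3654
  X=1: 0.5254, 0.5293
Sum of the 4 terms: H(X,Y) = 1.9029 bits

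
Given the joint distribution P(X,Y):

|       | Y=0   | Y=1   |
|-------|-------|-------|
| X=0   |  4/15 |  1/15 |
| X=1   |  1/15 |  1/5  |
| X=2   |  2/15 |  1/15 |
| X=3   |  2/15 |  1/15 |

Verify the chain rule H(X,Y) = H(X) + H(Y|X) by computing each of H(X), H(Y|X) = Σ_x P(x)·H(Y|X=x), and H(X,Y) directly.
H(X) = 1.9656 bits, H(Y|X) = 0.8243 bits, H(X,Y) = 2.7899 bits

Marginal of X (row sums):
  P(X=0) = 4/15 + 1/15 = 1/3
  P(X=1) = 1/15 + 1/5 = 4/15
  P(X=2) = 2/15 + 1/15 = 1/5
  P(X=3) = 2/15 + 1/15 = 1/5
H(X) = -[(1/3)·log₂(1/3) + (4/15)·log₂(4/15) + (1/5)·log₂(1/5) + (1/5)·log₂(1/5)]
  = 0.52832 + 0.50850 + 0.46439 + 0.46439 = 1.9656 bits

H(Y|X) = Σ_x P(x)·H(Y|X=x):
  X=0: P(X=0) = 1/3, P(Y|X=0) = (4/5, 1/5) → H(Y|X=0) = 0.72193
  X=1: P(X=1) = 4/15, P(Y|X=1) = (1/4, 3/4) → H(Y|X=1) = 0.81128
  X=2: P(X=2) = 1/5, P(Y|X=2) = (2/3, 1/3) → H(Y|X=2) = 0.91830
  X=3: P(X=3) = 1/5, P(Y|X=3) = (2/3, 1/3) → H(Y|X=3) = 0.91830
H(Y|X) = (1/3)·0.72193 + (4/15)·0.81128 + (1/5)·0.91830 + (1/5)·0.91830 = 0.8243 bits

H(X,Y) = -Σ_{x,y} P(x,y) log₂ P(x,y). Per-cell terms -P(x,y)·log₂P(x,y):
  X=0: 0.50850, 0.26046
  X=1: 0.26046, 0.46439
  X=2: 0.38759, 0.26046
  X=3: 0.38759, 0.26046
Sum of the 8 terms: H(X,Y) = 2.7899 bits

Chain rule check:
  H(X) + H(Y|X) = 1.9656 + 0.8243 = 2.7899 bits
  H(X,Y) = 2.7899 bits
✓ Chain rule verified.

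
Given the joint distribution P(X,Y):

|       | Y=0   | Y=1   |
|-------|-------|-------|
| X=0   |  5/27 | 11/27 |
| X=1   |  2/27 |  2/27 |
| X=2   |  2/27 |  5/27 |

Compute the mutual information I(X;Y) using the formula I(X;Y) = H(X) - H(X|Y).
0.0154 bits

I(X;Y) = H(X) - H(X|Y)

Marginal of X (row sums):
  P(X=0) = 5/27 + 11/27 = 16/27
  P(X=1) = 2/27 + 2/27 = 4/27
  P(X=2) = 2/27 + 5/27 = 7/27
H(X) = -[(16/27)·log₂(16/27) + (4/27)·log₂(4/27) + (7/27)·log₂(7/27)]
  = 0.44734 + 0.40813 + 0.50492 = 1.3604 bits

Marginal of Y (column sums):
  P(Y=0) = 5/27 + 2/27 + 2/27 = 1/3
  P(Y=1) = 11/27 + 2/27 + 5/27 = 2/3
H(X|Y) = Σ_y P(y)·H(X|Y=y):
  Y=0: P(Y=0) = 1/3, P(X|Y=0) = (5/9, 2/9, 2/9) → H(X|Y=0) = 1.43552
  Y=1: P(Y=1) = 2/3, P(X|Y=1) = (11/18, 1/9, 5/18) → H(X|Y=1) = 1.29974
H(X|Y) = (1/3)·1.43552 + (2/3)·1.29974 = 1.3450 bits

I(X;Y) = H(X) - H(X|Y) = 1.3604 - 1.3450 = 0.0154 bits

Cross-check via I(X;Y) = H(X) + H(Y) - H(X,Y): computing H(Y) from the column sums and H(X,Y) from the 6 cells in the same way gives H(Y) = 0.9183 bits and H(X,Y) = 2.2633 bits, so
I(X;Y) = 1.3604 + 0.9183 - 2.2633 = 0.0154 bits ✓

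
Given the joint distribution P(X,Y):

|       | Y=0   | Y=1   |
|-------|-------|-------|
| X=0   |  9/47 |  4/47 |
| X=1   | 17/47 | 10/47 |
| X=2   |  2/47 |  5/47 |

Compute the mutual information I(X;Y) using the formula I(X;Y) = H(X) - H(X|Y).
0.0522 bits

I(X;Y) = H(X) - H(X|Y)

Marginal of X (row sums):
  P(X=0) = 9/47 + 4/47 = 13/47
  P(X=1) = 17/47 + 10/47 = 27/47
  P(X=2) = 2/47 + 5/47 = 7/47
H(X) = -[(13/47)·log₂(13/47) + (27/47)·log₂(27/47) + (7/47)·log₂(7/47)]
  = 0.5128 + 0.4594 + 0.4092 = 1.3814 bits

Marginal of Y (column sums):
  P(Y=0) = 9/47 + 17/47 + 2/47 = 28/47
  P(Y=1) = 4/47 + 10/47 + 5/47 = 19/47
H(X|Y) = Σ_y P(y)·H(X|Y=y):
  Y=0: P(Y=0) = 28/47, P(X|Y=0) = (9/28, 17/28, 1/14) → H(X|Y=0) = 1.2353
  Y=1: P(Y=1) = 19/47, P(X|Y=1) = (4/19, 10/19, 5/19) → H(X|Y=1) = 1.4675
H(X|Y) = (28/47)·1.2353 + (19/47)·1.4675 = 1.3292 bits

I(X;Y) = H(X) - H(X|Y) = 1.3814 - 1.3292 = 0.0522 bits

Cross-check via I(X;Y) = H(X) + H(Y) - H(X,Y): computing H(Y) from the column sums and H(X,Y) from the 6 cells in the same way gives H(Y) = 0.9734 bits and H(X,Y) = 2.3026 bits, so
I(X;Y) = 1.3814 + 0.9734 - 2.3026 = 0.0522 bits ✓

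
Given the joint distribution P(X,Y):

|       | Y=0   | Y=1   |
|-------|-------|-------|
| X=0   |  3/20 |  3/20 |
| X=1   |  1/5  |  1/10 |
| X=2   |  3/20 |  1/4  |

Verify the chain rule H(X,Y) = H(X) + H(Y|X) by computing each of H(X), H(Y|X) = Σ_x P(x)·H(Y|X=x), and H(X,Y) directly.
H(X) = 1.5710 bits, H(Y|X) = 0.9573 bits, H(X,Y) = 2.5282 bits

Marginal of X (row sums):
  P(X=0) = 3/20 + 3/20 = 3/10
  P(X=1) = 1/5 + 1/10 = 3/10
  P(X=2) = 3/20 + 1/4 = 2/5
H(X) = -[(3/10)·log₂(3/10) + (3/10)·log₂(3/10) + (2/5)·log₂(2/5)]
  = 0.521090 + 0.521090 + 0.528771 = 1.5710 bits

H(Y|X) = Σ_x P(x)·H(Y|X=x):
  X=0: P(X=0) = 3/10, P(Y|X=0) = (1/2, 1/2) → H(Y|X=0) = 1.000000
  X=1: P(X=1) = 3/10, P(Y|X=1) = (2/3, 1/3) → H(Y|X=1) = 0.918296
  X=2: P(X=2) = 2/5, P(Y|X=2) = (3/8, 5/8) → H(Y|X=2) = 0.954434
H(Y|X) = (3/10)·1.000000 + (3/10)·0.918296 + (2/5)·0.954434 = 0.9573 bits

H(X,Y) = -Σ_{x,y} P(x,y) log₂ P(x,y). Per-cell terms -P(x,y)·log₂P(x,y):
  X=0: 0.410545, 0.410545
  X=1: 0.464386, 0.332193
  X=2: 0.410545, 0.500000
Sum of the 6 terms: H(X,Y) = 2.5282 bits

Chain rule check:
  H(X) + H(Y|X) = 1.5710 + 0.9573 = 2.5283 bits
  H(X,Y) = 2.5282 bits
✓ Chain rule verified (Δ = 0.0001 is 4-dp rounding noise: each of the three values was rounded independently).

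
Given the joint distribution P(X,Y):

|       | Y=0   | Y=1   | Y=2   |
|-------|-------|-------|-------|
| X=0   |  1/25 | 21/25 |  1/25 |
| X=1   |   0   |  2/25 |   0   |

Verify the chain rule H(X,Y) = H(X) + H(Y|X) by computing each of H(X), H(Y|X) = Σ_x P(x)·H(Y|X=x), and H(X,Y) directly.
H(X) = 0.4022 bits, H(Y|X) = 0.4721 bits, H(X,Y) = 0.8743 bits

Marginal of X (row sums):
  P(X=0) = 1/25 + 21/25 + 1/25 = 23/25
  P(X=1) = 0 + 2/25 + 0 = 2/25
H(X) = -[(23/25)·log₂(23/25) + (2/25)·log₂(2/25)]
  = 0.11067 + 0.29151 = 0.4022 bits

H(Y|X) = Σ_x P(x)·H(Y|X=x):
  X=0: P(X=0) = 23/25, P(Y|X=0) = (1/23, 21/23, 1/23) → H(Y|X=0) = 0.51319
  X=1: P(X=1) = 2/25, P(Y|X=1) = (0, 1, 0) → H(Y|X=1) = 0.00000
H(Y|X) = (23/25)·0.51319 + (2/25)·0.00000 = 0.4721 bits

H(X,Y) = -Σ_{x,y} P(x,y) log₂ P(x,y). Per-cell terms -P(x,y)·log₂P(x,y):
  X=0: 0.18575, 0.21129, 0.18575
  X=1: 0.00000, 0.29151, 0.00000
  (cells with P = 0 contribute 0)
Sum of the 6 terms: H(X,Y) = 0.8743 bits

Chain rule check:
  H(X) + H(Y|X) = 0.4022 + 0.4721 = 0.8743 bits
  H(X,Y) = 0.8743 bits
✓ Chain rule verified.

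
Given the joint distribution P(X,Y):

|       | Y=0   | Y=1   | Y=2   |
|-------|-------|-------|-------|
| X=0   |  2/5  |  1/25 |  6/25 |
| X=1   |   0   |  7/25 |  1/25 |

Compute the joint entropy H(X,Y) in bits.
1.9086 bits

H(X,Y) = -Σ_{x,y} P(x,y) log₂ P(x,y). Per-cell terms -P(x,y)·log₂P(x,y):
  X=0: 0.52877, 0.18575, 0.49413
  X=1: 0.00000, 0.51422, 0.18575
  (cells with P = 0 contribute 0)
Sum of the 6 terms: H(X,Y) = 1.9086 bits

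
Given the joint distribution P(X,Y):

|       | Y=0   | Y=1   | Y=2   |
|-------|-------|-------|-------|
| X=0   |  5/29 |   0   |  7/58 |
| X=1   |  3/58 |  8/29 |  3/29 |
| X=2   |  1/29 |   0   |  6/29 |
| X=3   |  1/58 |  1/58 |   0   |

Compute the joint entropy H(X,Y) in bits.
2.7174 bits

H(X,Y) = -Σ_{x,y} P(x,y) log₂ P(x,y). Per-cell terms -P(x,y)·log₂P(x,y):
  X=0: 0.4373, 0.0000, 0.3682
  X=1: 0.2210, 0.5125, 0.3386
  X=2: 0.1675, 0.0000, 0.4703
  X=3: 0.1010, 0.1010, 0.0000
  (cells with P = 0 contribute 0)
Sum of the 12 terms: H(X,Y) = 2.7174 bits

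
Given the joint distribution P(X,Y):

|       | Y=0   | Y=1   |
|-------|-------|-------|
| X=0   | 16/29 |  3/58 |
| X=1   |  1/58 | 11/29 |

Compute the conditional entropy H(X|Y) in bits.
0.3396 bits

H(X|Y) = H(X,Y) - H(Y)

H(X,Y) = -Σ_{x,y} P(x,y) log₂ P(x,y). Per-cell terms -P(x,y)·log₂P(x,y):
  X=0: 0.47337, 0.22102
  X=1: 0.10100, 0.53048
Sum of the 4 terms: H(X,Y) = 1.32587 bits

Marginal of Y (column sums):
  P(Y=0) = 16/29 + 1/58 = 33/58
  P(Y=1) = 3/58 + 11/29 = 25/58
H(Y) = -[(33/58)·log₂(33/58) + (25/58)·log₂(25/58)]
  = 0.46290 + 0.52333 = 0.98623 bits

H(X|Y) = H(X,Y) - H(Y) = 1.32587 - 0.98623 = 0.3396 bits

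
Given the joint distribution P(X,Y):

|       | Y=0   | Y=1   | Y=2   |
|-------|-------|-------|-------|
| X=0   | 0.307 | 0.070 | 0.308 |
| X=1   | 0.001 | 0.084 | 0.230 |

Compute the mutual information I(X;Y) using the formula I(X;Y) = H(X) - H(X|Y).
0.2063 bits

I(X;Y) = H(X) - H(X|Y)

Marginal of X (row sums):
  P(X=0) = 0.307 + 0.070 + 0.308 = 0.685
  P(X=1) = 0.001 + 0.084 + 0.230 = 0.315
H(X) = -[0.685·log₂(0.685) + 0.315·log₂(0.315)]
  = 0.3739 + 0.5250 = 0.8989 bits

Marginal of Y (column sums):
  P(Y=0) = 0.307 + 0.001 = 0.308
  P(Y=1) = 0.070 + 0.084 = 0.154
  P(Y=2) = 0.308 + 0.230 = 0.538
H(X|Y) = Σ_y P(y)·H(X|Y=y):
  Y=0: P(Y=0) = 0.308, P(X|Y=0) = (307/308, 1/308) → H(X|Y=0) = 0.0315
  Y=1: P(Y=1) = 0.154, P(X|Y=1) = (5/11, 6/11) → H(X|Y=1) = 0.9940
  Y=2: P(Y=2) = 0.538, P(X|Y=2) = (154/269, 115/269) → H(X|Y=2) = 0.9848
H(X|Y) = 0.308·0.0315 + 0.154·0.9940 + 0.538·0.9848 = 0.6926 bits

I(X;Y) = H(X) - H(X|Y) = 0.8989 - 0.6926 = 0.2063 bits

Cross-check via I(X;Y) = H(X) + H(Y) - H(X,Y): computing H(Y) from the column sums and H(X,Y) from the 6 cells in the same way gives H(Y) = 1.4201 bits and H(X,Y) = 2.1127 bits, so
I(X;Y) = 0.8989 + 1.4201 - 2.1127 = 0.2063 bits ✓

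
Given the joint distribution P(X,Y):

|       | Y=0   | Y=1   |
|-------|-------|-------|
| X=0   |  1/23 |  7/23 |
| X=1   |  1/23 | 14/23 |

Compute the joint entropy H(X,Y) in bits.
1.3516 bits

H(X,Y) = -Σ_{x,y} P(x,y) log₂ P(x,y). Per-cell terms -P(x,y)·log₂P(x,y):
  X=0: 0.19668, 0.52232
  X=1: 0.19668, 0.43595
Sum of the 4 terms: H(X,Y) = 1.3516 bits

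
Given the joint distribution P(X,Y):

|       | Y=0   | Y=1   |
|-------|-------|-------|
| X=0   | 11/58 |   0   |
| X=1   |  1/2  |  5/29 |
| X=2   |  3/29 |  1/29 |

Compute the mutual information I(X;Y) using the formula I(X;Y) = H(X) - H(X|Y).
0.0714 bits

I(X;Y) = H(X) - H(X|Y)

Marginal of X (row sums):
  P(X=0) = 11/58 + 0 = 11/58
  P(X=1) = 1/2 + 5/29 = 39/58
  P(X=2) = 3/29 + 1/29 = 4/29
H(X) = -[(11/58)·log₂(11/58) + (39/58)·log₂(39/58) + (4/29)·log₂(4/29)]
  = 0.454897 + 0.385010 + 0.394204 = 1.23411 bits

Marginal of Y (column sums):
  P(Y=0) = 11/58 + 1/2 + 3/29 = 23/29
  P(Y=1) = 0 + 5/29 + 1/29 = 6/29
H(X|Y) = Σ_y P(y)·H(X|Y=y):
  Y=0: P(Y=0) = 23/29, P(X|Y=0) = (11/46, 29/46, 3/23) → H(X|Y=0) = 1.296497
  Y=1: P(Y=1) = 6/29, P(X|Y=1) = (0, 5/6, 1/6) → H(X|Y=1) = 0.650022
H(X|Y) = (23/29)·1.296497 + (6/29)·0.650022 = 1.16274 bits

I(X;Y) = H(X) - H(X|Y) = 1.23411 - 1.16274 = 0.0714 bits

Cross-check via I(X;Y) = H(X) + H(Y) - H(X,Y): computing H(Y) from the column sums and H(X,Y) from the 6 cells in the same way gives H(Y) = 0.73551 bits and H(X,Y) = 1.89825 bits, so
I(X;Y) = 1.23411 + 0.73551 - 1.89825 = 0.0714 bits ✓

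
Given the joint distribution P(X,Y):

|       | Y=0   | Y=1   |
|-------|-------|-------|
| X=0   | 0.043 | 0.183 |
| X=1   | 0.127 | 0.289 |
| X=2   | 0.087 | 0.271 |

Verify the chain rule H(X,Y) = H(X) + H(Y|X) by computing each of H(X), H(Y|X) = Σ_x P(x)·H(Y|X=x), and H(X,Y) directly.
H(X) = 1.5418 bits, H(Y|X) = 0.8143 bits, H(X,Y) = 2.3562 bits

Marginal of X (row sums):
  P(X=0) = 0.043 + 0.183 = 0.226
  P(X=1) = 0.127 + 0.289 = 0.416
  P(X=2) = 0.087 + 0.271 = 0.358
H(X) = -[0.226·log₂(0.226) + 0.416·log₂(0.416) + 0.358·log₂(0.358)]
  = 0.48491 + 0.52638 + 0.53054 = 1.5418 bits

H(Y|X) = Σ_x P(x)·H(Y|X=x):
  X=0: P(X=0) = 0.226, P(Y|X=0) = (43/226, 183/226) → H(Y|X=0) = 0.70203
  X=1: P(X=1) = 0.416, P(Y|X=1) = (127/416, 289/416) → H(Y|X=1) = 0.88766
  X=2: P(X=2) = 0.358, P(Y|X=2) = (87/358, 271/358) → H(Y|X=2) = 0.80002
H(Y|X) = 0.226·0.70203 + 0.416·0.88766 + 0.358·0.80002 = 0.8143 bits

H(X,Y) = -Σ_{x,y} P(x,y) log₂ P(x,y). Per-cell terms -P(x,y)·log₂P(x,y):
  X=0: 0.19520, 0.44837
  X=1: 0.37809, 0.51756
  X=2: 0.30649, 0.51047
Sum of the 6 terms: H(X,Y) = 2.3562 bits

Chain rule check:
  H(X) + H(Y|X) = 1.5418 + 0.8143 = 2.3561 bits
  H(X,Y) = 2.3562 bits
✓ Chain rule verified (Δ = 0.0001 is 4-dp rounding noise: each of the three values was rounded independently).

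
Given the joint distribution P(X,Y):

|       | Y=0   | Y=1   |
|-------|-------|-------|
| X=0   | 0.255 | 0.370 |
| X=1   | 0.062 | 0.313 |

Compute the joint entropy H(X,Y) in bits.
1.8067 bits

H(X,Y) = -Σ_{x,y} P(x,y) log₂ P(x,y). Per-cell terms -P(x,y)·log₂P(x,y):
  X=0: 0.50271, 0.53073
  X=1: 0.24872, 0.52451
Sum of the 4 terms: H(X,Y) = 1.8067 bits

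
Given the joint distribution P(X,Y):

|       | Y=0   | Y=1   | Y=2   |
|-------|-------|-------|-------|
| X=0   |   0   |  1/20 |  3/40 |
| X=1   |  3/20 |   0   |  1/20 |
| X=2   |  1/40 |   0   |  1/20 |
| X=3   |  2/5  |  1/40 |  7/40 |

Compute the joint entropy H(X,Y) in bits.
2.5740 bits

H(X,Y) = -Σ_{x,y} P(x,y) log₂ P(x,y). Per-cell terms -P(x,y)·log₂P(x,y):
  X=0: 0.0000, 0.2161, 0.2803
  X=1: 0.4105, 0.0000, 0.2161
  X=2: 0.1330, 0.0000, 0.2161
  X=3: 0.5288, 0.1330, 0.4401
  (cells with P = 0 contribute 0)
Sum of the 12 terms: H(X,Y) = 2.5740 bits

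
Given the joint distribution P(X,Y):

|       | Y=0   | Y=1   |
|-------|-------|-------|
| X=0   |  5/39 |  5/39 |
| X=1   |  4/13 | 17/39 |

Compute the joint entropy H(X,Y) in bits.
1.8053 bits

H(X,Y) = -Σ_{x,y} P(x,y) log₂ P(x,y). Per-cell terms -P(x,y)·log₂P(x,y):
  X=0: 0.379933, 0.379933
  X=1: 0.523212, 0.522179
Sum of the 4 terms: H(X,Y) = 1.8053 bits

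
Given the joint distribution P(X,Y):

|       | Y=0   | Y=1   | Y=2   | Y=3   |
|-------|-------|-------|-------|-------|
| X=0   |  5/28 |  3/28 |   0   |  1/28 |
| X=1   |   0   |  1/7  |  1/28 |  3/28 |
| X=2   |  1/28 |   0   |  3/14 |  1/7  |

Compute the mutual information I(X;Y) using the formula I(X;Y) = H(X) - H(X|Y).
0.6371 bits

I(X;Y) = H(X) - H(X|Y)

Marginal of X (row sums):
  P(X=0) = 5/28 + 3/28 + 0 + 1/28 = 9/28
  P(X=1) = 0 + 1/7 + 1/28 + 3/28 = 2/7
  P(X=2) = 1/28 + 0 + 3/14 + 1/7 = 11/28
H(X) = -[(9/28)·log₂(9/28) + (2/7)·log₂(2/7) + (11/28)·log₂(11/28)]
  = 0.5263 + 0.5164 + 0.5295 = 1.5722 bits

Marginal of Y (column sums):
  P(Y=0) = 5/28 + 0 + 1/28 = 3/14
  P(Y=1) = 3/28 + 1/7 + 0 = 1/4
  P(Y=2) = 0 + 1/28 + 3/14 = 1/4
  P(Y=3) = 1/28 + 3/28 + 1/7 = 2/7
H(X|Y) = Σ_y P(y)·H(X|Y=y):
  Y=0: P(Y=0) = 3/14, P(X|Y=0) = (5/6, 0, 1/6) → H(X|Y=0) = 0.6500
  Y=1: P(Y=1) = 1/4, P(X|Y=1) = (3/7, 4/7, 0) → H(X|Y=1) = 0.9852
  Y=2: P(Y=2) = 1/4, P(X|Y=2) = (0, 1/7, 6/7) → H(X|Y=2) = 0.5917
  Y=3: P(Y=3) = 2/7, P(X|Y=3) = (1/8, 3/8, 1/2) → H(X|Y=3) = 1.4056
H(X|Y) = (3/14)·0.6500 + (1/4)·0.9852 + (1/4)·0.5917 + (2/7)·1.4056 = 0.9351 bits

I(X;Y) = H(X) - H(X|Y) = 1.5722 - 0.9351 = 0.6371 bits

Cross-check via I(X;Y) = H(X) + H(Y) - H(X,Y): computing H(Y) from the column sums and H(X,Y) from the 12 cells in the same way gives H(Y) = 1.9926 bits and H(X,Y) = 2.9277 bits, so
I(X;Y) = 1.5722 + 1.9926 - 2.9277 = 0.6371 bits ✓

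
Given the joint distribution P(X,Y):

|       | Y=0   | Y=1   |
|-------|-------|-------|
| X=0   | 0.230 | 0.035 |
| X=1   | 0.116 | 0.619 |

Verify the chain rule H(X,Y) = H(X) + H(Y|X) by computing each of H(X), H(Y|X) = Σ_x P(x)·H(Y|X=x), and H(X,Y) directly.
H(X) = 0.8342 bits, H(Y|X) = 0.6116 bits, H(X,Y) = 1.4458 bits

Marginal of X (row sums):
  P(X=0) = 0.230 + 0.035 = 0.265
  P(X=1) = 0.116 + 0.619 = 0.735
H(X) = -[0.265·log₂(0.265) + 0.735·log₂(0.735)]
  = 0.5077 + 0.3265 = 0.8342 bits

H(Y|X) = Σ_x P(x)·H(Y|X=x):
  X=0: P(X=0) = 0.265, P(Y|X=0) = (46/53, 7/53) → H(Y|X=0) = 0.5631
  X=1: P(X=1) = 0.735, P(Y|X=1) = (116/735, 619/735) → H(Y|X=1) = 0.6291
H(Y|X) = 0.265·0.5631 + 0.735·0.6291 = 0.6116 bits

H(X,Y) = -Σ_{x,y} P(x,y) log₂ P(x,y). Per-cell terms -P(x,y)·log₂P(x,y):
  X=0: 0.4877, 0.1693
  X=1: 0.3605, 0.4283
Sum of the 4 terms: H(X,Y) = 1.4458 bits

Chain rule check:
  H(X) + H(Y|X) = 0.8342 + 0.6116 = 1.4458 bits
  H(X,Y) = 1.4458 bits
✓ Chain rule verified.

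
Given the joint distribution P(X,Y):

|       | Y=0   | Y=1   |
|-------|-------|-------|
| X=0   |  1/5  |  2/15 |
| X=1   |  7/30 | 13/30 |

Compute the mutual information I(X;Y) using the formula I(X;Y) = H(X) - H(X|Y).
0.0408 bits

I(X;Y) = H(X) - H(X|Y)

Marginal of X (row sums):
  P(X=0) = 1/5 + 2/15 = 1/3
  P(X=1) = 7/30 + 13/30 = 2/3
H(X) = -[(1/3)·log₂(1/3) + (2/3)·log₂(2/3)]
  = 0.52832 + 0.38998 = 0.91830 bits

Marginal of Y (column sums):
  P(Y=0) = 1/5 + 7/30 = 13/30
  P(Y=1) = 2/15 + 13/30 = 17/30
H(X|Y) = Σ_y P(y)·H(X|Y=y):
  Y=0: P(Y=0) = 13/30, P(X|Y=0) = (6/13, 7/13) → H(X|Y=0) = 0.99573
  Y=1: P(Y=1) = 17/30, P(X|Y=1) = (4/17, 13/17) → H(X|Y=1) = 0.78713
H(X|Y) = (13/30)·0.99573 + (17/30)·0.78713 = 0.87752 bits

I(X;Y) = H(X) - H(X|Y) = 0.91830 - 0.87752 = 0.0408 bits

Cross-check via I(X;Y) = H(X) + H(Y) - H(X,Y): computing H(Y) from the column sums and H(X,Y) from the 4 cells in the same way gives H(Y) = 0.98714 bits and H(X,Y) = 1.86466 bits, so
I(X;Y) = 0.91830 + 0.98714 - 1.86466 = 0.0408 bits ✓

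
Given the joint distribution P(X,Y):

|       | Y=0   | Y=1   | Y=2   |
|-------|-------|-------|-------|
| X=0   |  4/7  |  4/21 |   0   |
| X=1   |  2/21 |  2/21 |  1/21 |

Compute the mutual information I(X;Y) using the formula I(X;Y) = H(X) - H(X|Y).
0.1350 bits

I(X;Y) = H(X) - H(X|Y)

Marginal of X (row sums):
  P(X=0) = 4/7 + 4/21 + 0 = 16/21
  P(X=1) = 2/21 + 2/21 + 1/21 = 5/21
H(X) = -[(16/21)·log₂(16/21) + (5/21)·log₂(5/21)]
  = 0.29891 + 0.49295 = 0.79186 bits

Marginal of Y (column sums):
  P(Y=0) = 4/7 + 2/21 = 2/3
  P(Y=1) = 4/21 + 2/21 = 2/7
  P(Y=2) = 0 + 1/21 = 1/21
H(X|Y) = Σ_y P(y)·H(X|Y=y):
  Y=0: P(Y=0) = 2/3, P(X|Y=0) = (6/7, 1/7) → H(X|Y=0) = 0.59167
  Y=1: P(Y=1) = 2/7, P(X|Y=1) = (2/3, 1/3) → H(X|Y=1) = 0.91830
  Y=2: P(Y=2) = 1/21, P(X|Y=2) = (0, 1) → H(X|Y=2) = 0.00000
H(X|Y) = (2/3)·0.59167 + (2/7)·0.91830 + (1/21)·0.00000 = 0.65682 bits

I(X;Y) = H(X) - H(X|Y) = 0.79186 - 0.65682 = 0.1350 bits

Cross-check via I(X;Y) = H(X) + H(Y) - H(X,Y): computing H(Y) from the column sums and H(X,Y) from the 6 cells in the same way gives H(Y) = 1.11552 bits and H(X,Y) = 1.77234 bits, so
I(X;Y) = 0.79186 + 1.11552 - 1.77234 = 0.1350 bits ✓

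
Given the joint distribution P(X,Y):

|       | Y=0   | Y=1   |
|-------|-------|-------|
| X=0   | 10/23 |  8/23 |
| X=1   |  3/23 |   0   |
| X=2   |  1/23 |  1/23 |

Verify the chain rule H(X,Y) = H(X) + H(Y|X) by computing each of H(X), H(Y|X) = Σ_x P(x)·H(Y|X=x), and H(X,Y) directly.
H(X) = 0.9665 bits, H(Y|X) = 0.8626 bits, H(X,Y) = 1.8290 bits

Marginal of X (row sums):
  P(X=0) = 10/23 + 8/23 = 18/23
  P(X=1) = 3/23 + 0 = 3/23
  P(X=2) = 1/23 + 1/23 = 2/23
H(X) = -[(18/23)·log₂(18/23) + (3/23)·log₂(3/23) + (2/23)·log₂(2/23)]
  = 0.2768 + 0.3833 + 0.3064 = 0.9665 bits

H(Y|X) = Σ_x P(x)·H(Y|X=x):
  X=0: P(X=0) = 18/23, P(Y|X=0) = (5/9, 4/9) → H(Y|X=0) = 0.9911
  X=1: P(X=1) = 3/23, P(Y|X=1) = (1, 0) → H(Y|X=1) = 0.0000
  X=2: P(X=2) = 2/23, P(Y|X=2) = (1/2, 1/2) → H(Y|X=2) = 1.0000
H(Y|X) = (18/23)·0.9911 + (3/23)·0.0000 + (2/23)·1.0000 = 0.8626 bits

H(X,Y) = -Σ_{x,y} P(x,y) log₂ P(x,y). Per-cell terms -P(x,y)·log₂P(x,y):
  X=0: 0.5224, 0.5299
  X=1: 0.3833, 0.0000
  X=2: 0.1967, 0.1967
  (cells with P = 0 contribute 0)
Sum of the 6 terms: H(X,Y) = 1.8290 bits

Chain rule check:
  H(X) + H(Y|X) = 0.9665 + 0.8626 = 1.8291 bits
  H(X,Y) = 1.8290 bits
✓ Chain rule verified (Δ = 0.0001 is 4-dp rounding noise: each of the three values was rounded independently).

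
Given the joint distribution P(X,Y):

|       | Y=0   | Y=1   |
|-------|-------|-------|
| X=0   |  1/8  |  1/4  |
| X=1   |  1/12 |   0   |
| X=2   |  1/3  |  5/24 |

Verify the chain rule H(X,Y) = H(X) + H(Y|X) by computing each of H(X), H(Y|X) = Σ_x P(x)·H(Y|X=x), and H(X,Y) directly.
H(X) = 1.3085 bits, H(Y|X) = 0.8650 bits, H(X,Y) = 2.1735 bits

Marginal of X (row sums):
  P(X=0) = 1/8 + 1/4 = 3/8
  P(X=1) = 1/12 + 0 = 1/12
  P(X=2) = 1/3 + 5/24 = 13/24
H(X) = -[(3/8)·log₂(3/8) + (1/12)·log₂(1/12) + (13/24)·log₂(13/24)]
  = 0.53064 + 0.29875 + 0.47912 = 1.3085 bits

H(Y|X) = Σ_x P(x)·H(Y|X=x):
  X=0: P(X=0) = 3/8, P(Y|X=0) = (1/3, 2/3) → H(Y|X=0) = 0.91830
  X=1: P(X=1) = 1/12, P(Y|X=1) = (1, 0) → H(Y|X=1) = 0.00000
  X=2: P(X=2) = 13/24, P(Y|X=2) = (8/13, 5/13) → H(Y|X=2) = 0.96124
H(Y|X) = (3/8)·0.91830 + (1/12)·0.00000 + (13/24)·0.96124 = 0.8650 bits

H(X,Y) = -Σ_{x,y} P(x,y) log₂ P(x,y). Per-cell terms -P(x,y)·log₂P(x,y):
  X=0: 0.37500, 0.50000
  X=1: 0.29875, 0.00000
  X=2: 0.52832, 0.47147
  (cells with P = 0 contribute 0)
Sum of the 6 terms: H(X,Y) = 2.1735 bits

Chain rule check:
  H(X) + H(Y|X) = 1.3085 + 0.8650 = 2.1735 bits
  H(X,Y) = 2.1735 bits
✓ Chain rule verified.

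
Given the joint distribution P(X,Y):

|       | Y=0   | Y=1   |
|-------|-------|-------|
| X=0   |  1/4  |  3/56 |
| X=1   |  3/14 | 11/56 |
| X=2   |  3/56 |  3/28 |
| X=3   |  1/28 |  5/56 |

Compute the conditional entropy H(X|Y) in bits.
1.7263 bits

H(X|Y) = H(X,Y) - H(Y)

H(X,Y) = -Σ_{x,y} P(x,y) log₂ P(x,y). Per-cell terms -P(x,y)·log₂P(x,y):
  X=0: 0.5000, 0.2262
  X=1: 0.4762, 0.4612
  X=2: 0.2262, 0.3453
  X=3: 0.1717, 0.3112
Sum of the 8 terms: H(X,Y) = 2.7180 bits

Marginal of Y (column sums):
  P(Y=0) = 1/4 + 3/14 + 3/56 + 1/28 = 31/56
  P(Y=1) = 3/56 + 11/56 + 3/28 + 5/56 = 25/56
H(Y) = -[(31/56)·log₂(31/56) + (25/56)·log₂(25/56)]
  = 0.4723 + 0.5194 = 0.9917 bits

H(X|Y) = H(X,Y) - H(Y) = 2.7180 - 0.9917 = 1.7263 bits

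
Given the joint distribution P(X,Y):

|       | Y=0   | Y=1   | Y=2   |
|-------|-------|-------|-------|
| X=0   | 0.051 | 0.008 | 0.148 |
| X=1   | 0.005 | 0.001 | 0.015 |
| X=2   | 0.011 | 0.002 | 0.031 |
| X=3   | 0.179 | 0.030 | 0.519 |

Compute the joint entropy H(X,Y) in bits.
2.1537 bits

H(X,Y) = -Σ_{x,y} P(x,y) log₂ P(x,y). Per-cell terms -P(x,y)·log₂P(x,y):
  X=0: 0.21896, 0.05573, 0.40794
  X=1: 0.03822, 0.00997, 0.09088
  X=2: 0.07157, 0.01793, 0.15536
  X=3: 0.44427, 0.15177, 0.49107
Sum of the 12 terms: H(X,Y) = 2.1537 bits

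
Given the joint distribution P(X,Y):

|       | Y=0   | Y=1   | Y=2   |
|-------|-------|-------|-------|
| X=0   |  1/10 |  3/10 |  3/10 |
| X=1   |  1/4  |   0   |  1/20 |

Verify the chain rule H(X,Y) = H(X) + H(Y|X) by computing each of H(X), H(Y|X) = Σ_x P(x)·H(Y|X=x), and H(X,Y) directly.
H(X) = 0.8813 bits, H(Y|X) = 1.2092 bits, H(X,Y) = 2.0905 bits

Marginal of X (row sums):
  P(X=0) = 1/10 + 3/10 + 3/10 = 7/10
  P(X=1) = 1/4 + 0 + 1/20 = 3/10
H(X) = -[(7/10)·log₂(7/10) + (3/10)·log₂(3/10)]
  = 0.3602 + 0.5211 = 0.8813 bits

H(Y|X) = Σ_x P(x)·H(Y|X=x):
  X=0: P(X=0) = 7/10, P(Y|X=0) = (1/7, 3/7, 3/7) → H(Y|X=0) = 1.4488
  X=1: P(X=1) = 3/10, P(Y|X=1) = (5/6, 0, 1/6) → H(Y|X=1) = 0.6500
H(Y|X) = (7/10)·1.4488 + (3/10)·0.6500 = 1.2092 bits

H(X,Y) = -Σ_{x,y} P(x,y) log₂ P(x,y). Per-cell terms -P(x,y)·log₂P(x,y):
  X=0: 0.3322, 0.5211, 0.5211
  X=1: 0.5000, 0.0000, 0.2161
  (cells with P = 0 contribute 0)
Sum of the 6 terms: H(X,Y) = 2.0905 bits

Chain rule check:
  H(X) + H(Y|X) = 0.8813 + 1.2092 = 2.0905 bits
  H(X,Y) = 2.0905 bits
✓ Chain rule verified.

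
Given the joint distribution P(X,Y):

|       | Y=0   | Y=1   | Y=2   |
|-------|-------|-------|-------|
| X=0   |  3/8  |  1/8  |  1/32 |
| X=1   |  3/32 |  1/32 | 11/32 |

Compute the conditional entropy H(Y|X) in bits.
1.0707 bits

H(Y|X) = H(X,Y) - H(X)

H(X,Y) = -Σ_{x,y} P(x,y) log₂ P(x,y). Per-cell terms -P(x,y)·log₂P(x,y):
  X=0: 0.53064, 0.37500, 0.15625
  X=1: 0.32016, 0.15625, 0.52957
Sum of the 6 terms: H(X,Y) = 2.0679 bits

Marginal of X (row sums):
  P(X=0) = 3/8 + 1/8 + 1/32 = 17/32
  P(X=1) = 3/32 + 1/32 + 11/32 = 15/32
H(X) = -[(17/32)·log₂(17/32) + (15/32)·log₂(15/32)]
  = 0.48479 + 0.51240 = 0.9972 bits

H(Y|X) = H(X,Y) - H(X) = 2.0679 - 0.9972 = 1.0707 bits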